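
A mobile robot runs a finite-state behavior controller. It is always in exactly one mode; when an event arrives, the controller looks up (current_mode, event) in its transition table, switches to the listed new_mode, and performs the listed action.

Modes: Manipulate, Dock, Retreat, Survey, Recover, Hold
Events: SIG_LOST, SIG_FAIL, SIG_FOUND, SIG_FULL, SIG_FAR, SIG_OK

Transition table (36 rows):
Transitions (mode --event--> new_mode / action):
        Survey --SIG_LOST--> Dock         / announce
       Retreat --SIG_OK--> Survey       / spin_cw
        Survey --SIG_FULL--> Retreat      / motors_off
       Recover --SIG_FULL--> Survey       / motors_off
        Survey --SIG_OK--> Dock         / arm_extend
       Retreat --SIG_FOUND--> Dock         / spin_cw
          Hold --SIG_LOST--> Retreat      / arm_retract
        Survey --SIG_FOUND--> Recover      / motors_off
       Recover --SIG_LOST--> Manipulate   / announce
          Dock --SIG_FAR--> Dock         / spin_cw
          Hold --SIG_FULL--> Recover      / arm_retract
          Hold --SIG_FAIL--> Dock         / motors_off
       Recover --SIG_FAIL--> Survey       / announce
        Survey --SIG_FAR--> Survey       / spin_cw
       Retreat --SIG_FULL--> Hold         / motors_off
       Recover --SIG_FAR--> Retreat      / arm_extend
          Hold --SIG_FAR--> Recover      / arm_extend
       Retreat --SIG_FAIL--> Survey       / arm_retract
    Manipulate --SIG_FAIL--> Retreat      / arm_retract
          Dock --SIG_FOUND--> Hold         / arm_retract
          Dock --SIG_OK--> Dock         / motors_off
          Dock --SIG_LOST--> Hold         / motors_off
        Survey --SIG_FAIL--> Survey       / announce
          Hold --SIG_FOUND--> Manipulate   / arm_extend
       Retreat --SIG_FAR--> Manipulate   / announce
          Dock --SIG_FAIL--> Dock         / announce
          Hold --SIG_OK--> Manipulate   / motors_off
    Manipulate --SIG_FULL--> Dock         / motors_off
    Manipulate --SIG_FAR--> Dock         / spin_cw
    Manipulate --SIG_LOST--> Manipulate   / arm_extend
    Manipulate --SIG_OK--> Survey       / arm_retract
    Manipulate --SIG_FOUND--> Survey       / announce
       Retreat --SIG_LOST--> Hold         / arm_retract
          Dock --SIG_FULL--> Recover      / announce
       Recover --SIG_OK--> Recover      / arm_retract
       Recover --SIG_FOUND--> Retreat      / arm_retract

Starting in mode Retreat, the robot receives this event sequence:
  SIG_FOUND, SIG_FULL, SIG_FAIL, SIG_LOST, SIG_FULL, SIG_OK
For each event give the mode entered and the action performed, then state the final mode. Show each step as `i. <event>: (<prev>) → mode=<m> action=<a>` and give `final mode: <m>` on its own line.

1. SIG_FOUND: (Retreat) → mode=Dock action=spin_cw
2. SIG_FULL: (Dock) → mode=Recover action=announce
3. SIG_FAIL: (Recover) → mode=Survey action=announce
4. SIG_LOST: (Survey) → mode=Dock action=announce
5. SIG_FULL: (Dock) → mode=Recover action=announce
6. SIG_OK: (Recover) → mode=Recover action=arm_retract

final mode: Recover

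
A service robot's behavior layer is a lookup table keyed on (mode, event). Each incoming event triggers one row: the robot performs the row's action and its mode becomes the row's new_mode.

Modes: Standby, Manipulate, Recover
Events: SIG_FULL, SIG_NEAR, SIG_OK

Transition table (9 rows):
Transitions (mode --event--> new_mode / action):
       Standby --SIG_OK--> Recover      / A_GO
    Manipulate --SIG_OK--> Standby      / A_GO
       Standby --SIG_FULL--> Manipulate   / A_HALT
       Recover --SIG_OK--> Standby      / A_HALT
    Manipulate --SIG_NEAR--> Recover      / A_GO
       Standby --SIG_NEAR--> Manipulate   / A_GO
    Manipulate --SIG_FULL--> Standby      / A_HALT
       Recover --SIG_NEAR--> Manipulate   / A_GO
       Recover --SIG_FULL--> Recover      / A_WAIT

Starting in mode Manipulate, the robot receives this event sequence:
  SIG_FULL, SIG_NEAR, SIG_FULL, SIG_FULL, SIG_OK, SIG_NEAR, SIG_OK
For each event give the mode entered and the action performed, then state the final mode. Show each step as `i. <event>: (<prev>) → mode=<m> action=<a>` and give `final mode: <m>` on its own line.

final mode: Standby

1. SIG_FULL: (Manipulate) → mode=Standby action=A_HALT
2. SIG_NEAR: (Standby) → mode=Manipulate action=A_GO
3. SIG_FULL: (Manipulate) → mode=Standby action=A_HALT
4. SIG_FULL: (Standby) → mode=Manipulate action=A_HALT
5. SIG_OK: (Manipulate) → mode=Standby action=A_GO
6. SIG_NEAR: (Standby) → mode=Manipulate action=A_GO
7. SIG_OK: (Manipulate) → mode=Standby action=A_GO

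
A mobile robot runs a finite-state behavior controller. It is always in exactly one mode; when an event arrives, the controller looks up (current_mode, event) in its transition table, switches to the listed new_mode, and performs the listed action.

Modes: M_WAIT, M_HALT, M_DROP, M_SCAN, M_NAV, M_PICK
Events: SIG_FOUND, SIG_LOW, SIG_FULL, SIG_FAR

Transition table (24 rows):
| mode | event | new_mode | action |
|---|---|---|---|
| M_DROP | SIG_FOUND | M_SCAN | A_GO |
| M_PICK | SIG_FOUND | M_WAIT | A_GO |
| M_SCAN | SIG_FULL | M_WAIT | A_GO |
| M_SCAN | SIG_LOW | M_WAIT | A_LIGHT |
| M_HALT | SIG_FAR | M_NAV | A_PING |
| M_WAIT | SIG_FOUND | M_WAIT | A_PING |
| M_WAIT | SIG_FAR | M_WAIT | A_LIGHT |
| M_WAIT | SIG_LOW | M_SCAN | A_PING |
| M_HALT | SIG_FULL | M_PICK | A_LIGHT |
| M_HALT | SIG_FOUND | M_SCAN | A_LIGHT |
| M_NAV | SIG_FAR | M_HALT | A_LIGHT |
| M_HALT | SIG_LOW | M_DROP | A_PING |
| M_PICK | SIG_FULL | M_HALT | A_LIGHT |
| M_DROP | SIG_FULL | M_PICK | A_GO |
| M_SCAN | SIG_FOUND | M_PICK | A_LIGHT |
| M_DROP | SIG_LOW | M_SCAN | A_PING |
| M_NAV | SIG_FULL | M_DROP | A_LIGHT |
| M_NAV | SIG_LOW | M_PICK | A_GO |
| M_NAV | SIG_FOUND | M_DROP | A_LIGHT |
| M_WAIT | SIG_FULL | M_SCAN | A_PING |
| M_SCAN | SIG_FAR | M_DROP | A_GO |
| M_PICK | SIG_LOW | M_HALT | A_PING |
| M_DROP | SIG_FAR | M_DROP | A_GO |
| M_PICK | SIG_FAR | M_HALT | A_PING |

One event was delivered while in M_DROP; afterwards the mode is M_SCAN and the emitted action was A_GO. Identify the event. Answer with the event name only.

SIG_FOUND

try SIG_FOUND: (M_DROP, SIG_FOUND) → (M_SCAN, A_GO)  ← matches
try SIG_LOW: (M_DROP, SIG_LOW) → (M_SCAN, A_PING)
try SIG_FULL: (M_DROP, SIG_FULL) → (M_PICK, A_GO)
try SIG_FAR: (M_DROP, SIG_FAR) → (M_DROP, A_GO)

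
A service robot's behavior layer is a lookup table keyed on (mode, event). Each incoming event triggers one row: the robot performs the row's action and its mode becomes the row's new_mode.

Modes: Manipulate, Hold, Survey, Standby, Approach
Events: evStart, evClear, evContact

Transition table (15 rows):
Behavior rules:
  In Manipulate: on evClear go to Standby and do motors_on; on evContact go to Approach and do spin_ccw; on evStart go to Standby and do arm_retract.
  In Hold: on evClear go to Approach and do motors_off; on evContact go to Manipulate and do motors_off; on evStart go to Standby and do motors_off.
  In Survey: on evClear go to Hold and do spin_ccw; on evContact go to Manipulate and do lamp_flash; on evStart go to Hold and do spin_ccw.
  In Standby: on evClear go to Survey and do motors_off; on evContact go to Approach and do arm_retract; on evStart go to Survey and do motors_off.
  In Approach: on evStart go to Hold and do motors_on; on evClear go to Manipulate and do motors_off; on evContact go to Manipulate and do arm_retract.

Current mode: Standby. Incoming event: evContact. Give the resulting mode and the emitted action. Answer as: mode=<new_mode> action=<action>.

mode=Approach action=arm_retract

current mode = Standby; filter table to that mode:
  (Standby, evClear) → (Survey, motors_off)
  (Standby, evContact) → (Approach, arm_retract)  ← event matches
  (Standby, evStart) → (Survey, motors_off)
event = evContact selects (Approach, arm_retract)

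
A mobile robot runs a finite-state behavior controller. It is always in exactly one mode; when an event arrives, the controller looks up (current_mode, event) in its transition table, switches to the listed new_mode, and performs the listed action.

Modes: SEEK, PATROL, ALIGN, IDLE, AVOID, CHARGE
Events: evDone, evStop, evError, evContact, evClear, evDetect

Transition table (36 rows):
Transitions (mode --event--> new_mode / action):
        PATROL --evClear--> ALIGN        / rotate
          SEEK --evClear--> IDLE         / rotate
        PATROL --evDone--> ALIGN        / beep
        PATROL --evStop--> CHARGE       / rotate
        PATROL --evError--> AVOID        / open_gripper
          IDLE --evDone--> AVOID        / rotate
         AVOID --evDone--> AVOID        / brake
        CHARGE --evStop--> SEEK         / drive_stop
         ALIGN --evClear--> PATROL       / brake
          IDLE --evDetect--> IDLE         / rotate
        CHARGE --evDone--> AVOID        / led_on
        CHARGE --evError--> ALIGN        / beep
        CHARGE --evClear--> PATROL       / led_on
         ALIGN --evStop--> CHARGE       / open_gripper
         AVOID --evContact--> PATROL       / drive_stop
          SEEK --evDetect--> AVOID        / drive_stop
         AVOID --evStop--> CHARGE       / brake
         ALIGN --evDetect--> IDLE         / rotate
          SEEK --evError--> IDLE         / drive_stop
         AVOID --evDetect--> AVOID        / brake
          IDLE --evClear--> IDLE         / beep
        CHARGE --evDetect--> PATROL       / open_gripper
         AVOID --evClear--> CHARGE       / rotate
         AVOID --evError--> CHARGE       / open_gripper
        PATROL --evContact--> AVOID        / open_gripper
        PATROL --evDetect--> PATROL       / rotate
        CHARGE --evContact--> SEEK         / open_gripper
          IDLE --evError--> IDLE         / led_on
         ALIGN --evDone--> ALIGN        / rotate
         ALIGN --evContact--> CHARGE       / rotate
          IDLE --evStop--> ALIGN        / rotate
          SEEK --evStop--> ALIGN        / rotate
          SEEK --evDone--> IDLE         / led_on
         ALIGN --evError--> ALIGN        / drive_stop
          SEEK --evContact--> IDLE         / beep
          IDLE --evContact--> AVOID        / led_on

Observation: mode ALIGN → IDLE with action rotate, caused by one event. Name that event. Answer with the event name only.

try evDone: (ALIGN, evDone) → (ALIGN, rotate)
try evStop: (ALIGN, evStop) → (CHARGE, open_gripper)
try evError: (ALIGN, evError) → (ALIGN, drive_stop)
try evContact: (ALIGN, evContact) → (CHARGE, rotate)
try evClear: (ALIGN, evClear) → (PATROL, brake)
try evDetect: (ALIGN, evDetect) → (IDLE, rotate)  ← matches

evDetect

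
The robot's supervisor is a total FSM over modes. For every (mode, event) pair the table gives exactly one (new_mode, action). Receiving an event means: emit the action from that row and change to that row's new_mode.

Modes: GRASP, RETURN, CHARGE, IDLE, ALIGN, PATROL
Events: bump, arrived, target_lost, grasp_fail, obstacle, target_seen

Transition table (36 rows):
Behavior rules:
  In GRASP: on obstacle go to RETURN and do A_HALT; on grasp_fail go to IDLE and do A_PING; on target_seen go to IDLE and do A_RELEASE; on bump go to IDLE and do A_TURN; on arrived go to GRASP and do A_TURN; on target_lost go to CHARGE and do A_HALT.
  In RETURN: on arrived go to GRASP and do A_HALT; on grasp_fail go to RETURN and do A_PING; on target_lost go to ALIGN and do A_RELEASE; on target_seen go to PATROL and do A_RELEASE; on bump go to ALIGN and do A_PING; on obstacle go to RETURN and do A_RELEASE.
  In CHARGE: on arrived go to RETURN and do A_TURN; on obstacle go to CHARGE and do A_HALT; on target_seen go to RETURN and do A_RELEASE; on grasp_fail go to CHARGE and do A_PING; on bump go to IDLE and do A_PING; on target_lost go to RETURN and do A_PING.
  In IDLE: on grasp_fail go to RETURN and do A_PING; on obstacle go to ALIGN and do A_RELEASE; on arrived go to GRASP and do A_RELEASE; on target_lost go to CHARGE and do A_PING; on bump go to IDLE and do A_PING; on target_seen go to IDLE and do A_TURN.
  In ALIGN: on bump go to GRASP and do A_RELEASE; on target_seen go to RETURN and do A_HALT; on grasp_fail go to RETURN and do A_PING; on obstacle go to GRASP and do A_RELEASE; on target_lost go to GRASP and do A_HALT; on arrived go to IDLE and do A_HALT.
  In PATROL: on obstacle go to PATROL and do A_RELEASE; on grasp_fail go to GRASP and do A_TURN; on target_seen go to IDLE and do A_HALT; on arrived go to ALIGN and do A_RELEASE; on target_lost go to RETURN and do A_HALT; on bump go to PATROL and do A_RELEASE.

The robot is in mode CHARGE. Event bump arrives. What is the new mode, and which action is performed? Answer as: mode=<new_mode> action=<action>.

current mode = CHARGE; filter table to that mode:
  (CHARGE, arrived) → (RETURN, A_TURN)
  (CHARGE, obstacle) → (CHARGE, A_HALT)
  (CHARGE, target_seen) → (RETURN, A_RELEASE)
  (CHARGE, grasp_fail) → (CHARGE, A_PING)
  (CHARGE, bump) → (IDLE, A_PING)  ← event matches
  (CHARGE, target_lost) → (RETURN, A_PING)
event = bump selects (IDLE, A_PING)

mode=IDLE action=A_PING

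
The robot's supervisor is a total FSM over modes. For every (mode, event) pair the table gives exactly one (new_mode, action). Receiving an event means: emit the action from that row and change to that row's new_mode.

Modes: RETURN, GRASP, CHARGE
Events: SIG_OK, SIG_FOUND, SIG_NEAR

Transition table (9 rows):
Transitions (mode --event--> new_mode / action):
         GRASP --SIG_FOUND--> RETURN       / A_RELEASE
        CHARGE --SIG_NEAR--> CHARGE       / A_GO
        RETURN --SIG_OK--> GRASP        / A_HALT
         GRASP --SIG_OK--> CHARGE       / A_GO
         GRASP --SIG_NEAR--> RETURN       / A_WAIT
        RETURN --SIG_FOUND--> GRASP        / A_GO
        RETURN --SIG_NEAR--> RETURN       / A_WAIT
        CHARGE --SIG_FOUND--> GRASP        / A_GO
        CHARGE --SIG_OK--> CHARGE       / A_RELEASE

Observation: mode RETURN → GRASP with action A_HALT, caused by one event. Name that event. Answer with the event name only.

SIG_OK

try SIG_OK: (RETURN, SIG_OK) → (GRASP, A_HALT)  ← matches
try SIG_FOUND: (RETURN, SIG_FOUND) → (GRASP, A_GO)
try SIG_NEAR: (RETURN, SIG_NEAR) → (RETURN, A_WAIT)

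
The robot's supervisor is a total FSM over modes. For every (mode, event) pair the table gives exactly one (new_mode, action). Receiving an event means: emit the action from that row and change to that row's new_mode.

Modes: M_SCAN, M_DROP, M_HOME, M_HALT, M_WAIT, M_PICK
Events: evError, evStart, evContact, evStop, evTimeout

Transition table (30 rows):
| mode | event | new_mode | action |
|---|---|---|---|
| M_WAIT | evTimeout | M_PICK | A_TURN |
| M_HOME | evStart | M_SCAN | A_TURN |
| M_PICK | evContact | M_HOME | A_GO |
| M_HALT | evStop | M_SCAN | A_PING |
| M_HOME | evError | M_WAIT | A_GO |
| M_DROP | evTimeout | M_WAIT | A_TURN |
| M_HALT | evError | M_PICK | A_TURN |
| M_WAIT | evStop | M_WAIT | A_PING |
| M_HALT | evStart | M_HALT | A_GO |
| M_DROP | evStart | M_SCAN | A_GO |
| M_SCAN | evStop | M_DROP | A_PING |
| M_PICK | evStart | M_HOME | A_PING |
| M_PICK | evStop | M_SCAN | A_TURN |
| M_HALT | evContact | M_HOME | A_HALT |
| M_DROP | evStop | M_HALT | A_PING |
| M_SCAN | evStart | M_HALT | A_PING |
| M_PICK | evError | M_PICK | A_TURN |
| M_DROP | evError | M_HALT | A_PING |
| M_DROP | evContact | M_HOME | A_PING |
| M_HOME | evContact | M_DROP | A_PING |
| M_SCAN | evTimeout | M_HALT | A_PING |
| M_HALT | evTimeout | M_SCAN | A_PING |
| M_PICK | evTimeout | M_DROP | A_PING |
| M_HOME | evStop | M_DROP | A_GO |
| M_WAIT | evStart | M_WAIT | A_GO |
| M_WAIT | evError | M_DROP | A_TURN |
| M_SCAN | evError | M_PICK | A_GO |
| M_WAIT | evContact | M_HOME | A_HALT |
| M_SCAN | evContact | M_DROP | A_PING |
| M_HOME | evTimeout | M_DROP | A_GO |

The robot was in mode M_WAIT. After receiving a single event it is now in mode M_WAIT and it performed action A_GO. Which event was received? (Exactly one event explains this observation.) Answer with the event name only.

try evError: (M_WAIT, evError) → (M_DROP, A_TURN)
try evStart: (M_WAIT, evStart) → (M_WAIT, A_GO)  ← matches
try evContact: (M_WAIT, evContact) → (M_HOME, A_HALT)
try evStop: (M_WAIT, evStop) → (M_WAIT, A_PING)
try evTimeout: (M_WAIT, evTimeout) → (M_PICK, A_TURN)

evStart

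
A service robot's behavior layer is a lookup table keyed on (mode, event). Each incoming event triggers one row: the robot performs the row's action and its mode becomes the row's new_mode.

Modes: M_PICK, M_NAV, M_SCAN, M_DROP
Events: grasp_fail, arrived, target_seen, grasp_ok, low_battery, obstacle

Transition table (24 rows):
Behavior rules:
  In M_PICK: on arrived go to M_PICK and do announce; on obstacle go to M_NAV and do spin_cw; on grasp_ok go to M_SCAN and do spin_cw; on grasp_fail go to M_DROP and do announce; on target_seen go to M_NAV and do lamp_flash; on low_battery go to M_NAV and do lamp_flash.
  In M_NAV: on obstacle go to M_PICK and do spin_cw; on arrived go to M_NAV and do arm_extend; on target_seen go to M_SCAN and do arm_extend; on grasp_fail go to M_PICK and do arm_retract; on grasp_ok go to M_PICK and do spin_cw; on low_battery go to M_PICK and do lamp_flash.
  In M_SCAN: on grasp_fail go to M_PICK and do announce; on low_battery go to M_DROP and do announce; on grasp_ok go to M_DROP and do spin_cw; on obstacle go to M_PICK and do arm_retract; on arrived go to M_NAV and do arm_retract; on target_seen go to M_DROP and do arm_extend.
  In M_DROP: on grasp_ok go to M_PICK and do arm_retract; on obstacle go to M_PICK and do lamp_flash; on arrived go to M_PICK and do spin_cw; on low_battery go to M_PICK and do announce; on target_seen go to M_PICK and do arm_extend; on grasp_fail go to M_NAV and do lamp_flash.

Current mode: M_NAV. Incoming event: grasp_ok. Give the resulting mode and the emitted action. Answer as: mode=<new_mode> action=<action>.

mode=M_PICK action=spin_cw

current mode = M_NAV; filter table to that mode:
  (M_NAV, obstacle) → (M_PICK, spin_cw)
  (M_NAV, arrived) → (M_NAV, arm_extend)
  (M_NAV, target_seen) → (M_SCAN, arm_extend)
  (M_NAV, grasp_fail) → (M_PICK, arm_retract)
  (M_NAV, grasp_ok) → (M_PICK, spin_cw)  ← event matches
  (M_NAV, low_battery) → (M_PICK, lamp_flash)
event = grasp_ok selects (M_PICK, spin_cw)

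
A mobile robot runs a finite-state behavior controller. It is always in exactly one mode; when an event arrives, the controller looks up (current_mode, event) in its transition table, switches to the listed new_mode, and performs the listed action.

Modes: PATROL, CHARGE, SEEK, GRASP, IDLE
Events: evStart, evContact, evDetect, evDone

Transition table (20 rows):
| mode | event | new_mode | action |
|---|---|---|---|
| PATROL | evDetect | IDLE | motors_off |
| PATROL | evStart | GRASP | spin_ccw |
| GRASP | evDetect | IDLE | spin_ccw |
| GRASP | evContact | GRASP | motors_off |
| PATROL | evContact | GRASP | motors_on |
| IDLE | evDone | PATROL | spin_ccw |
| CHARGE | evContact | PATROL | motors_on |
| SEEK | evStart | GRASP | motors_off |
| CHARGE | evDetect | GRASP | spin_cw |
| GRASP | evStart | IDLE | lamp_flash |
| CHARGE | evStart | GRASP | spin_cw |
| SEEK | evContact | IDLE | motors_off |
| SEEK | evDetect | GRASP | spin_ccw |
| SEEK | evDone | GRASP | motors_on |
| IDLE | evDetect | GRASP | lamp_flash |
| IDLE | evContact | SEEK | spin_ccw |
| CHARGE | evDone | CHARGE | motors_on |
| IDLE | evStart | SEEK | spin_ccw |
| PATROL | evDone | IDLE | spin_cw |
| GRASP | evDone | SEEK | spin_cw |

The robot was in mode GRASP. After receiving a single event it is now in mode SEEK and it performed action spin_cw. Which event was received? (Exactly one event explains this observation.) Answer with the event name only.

try evStart: (GRASP, evStart) → (IDLE, lamp_flash)
try evContact: (GRASP, evContact) → (GRASP, motors_off)
try evDetect: (GRASP, evDetect) → (IDLE, spin_ccw)
try evDone: (GRASP, evDone) → (SEEK, spin_cw)  ← matches

evDone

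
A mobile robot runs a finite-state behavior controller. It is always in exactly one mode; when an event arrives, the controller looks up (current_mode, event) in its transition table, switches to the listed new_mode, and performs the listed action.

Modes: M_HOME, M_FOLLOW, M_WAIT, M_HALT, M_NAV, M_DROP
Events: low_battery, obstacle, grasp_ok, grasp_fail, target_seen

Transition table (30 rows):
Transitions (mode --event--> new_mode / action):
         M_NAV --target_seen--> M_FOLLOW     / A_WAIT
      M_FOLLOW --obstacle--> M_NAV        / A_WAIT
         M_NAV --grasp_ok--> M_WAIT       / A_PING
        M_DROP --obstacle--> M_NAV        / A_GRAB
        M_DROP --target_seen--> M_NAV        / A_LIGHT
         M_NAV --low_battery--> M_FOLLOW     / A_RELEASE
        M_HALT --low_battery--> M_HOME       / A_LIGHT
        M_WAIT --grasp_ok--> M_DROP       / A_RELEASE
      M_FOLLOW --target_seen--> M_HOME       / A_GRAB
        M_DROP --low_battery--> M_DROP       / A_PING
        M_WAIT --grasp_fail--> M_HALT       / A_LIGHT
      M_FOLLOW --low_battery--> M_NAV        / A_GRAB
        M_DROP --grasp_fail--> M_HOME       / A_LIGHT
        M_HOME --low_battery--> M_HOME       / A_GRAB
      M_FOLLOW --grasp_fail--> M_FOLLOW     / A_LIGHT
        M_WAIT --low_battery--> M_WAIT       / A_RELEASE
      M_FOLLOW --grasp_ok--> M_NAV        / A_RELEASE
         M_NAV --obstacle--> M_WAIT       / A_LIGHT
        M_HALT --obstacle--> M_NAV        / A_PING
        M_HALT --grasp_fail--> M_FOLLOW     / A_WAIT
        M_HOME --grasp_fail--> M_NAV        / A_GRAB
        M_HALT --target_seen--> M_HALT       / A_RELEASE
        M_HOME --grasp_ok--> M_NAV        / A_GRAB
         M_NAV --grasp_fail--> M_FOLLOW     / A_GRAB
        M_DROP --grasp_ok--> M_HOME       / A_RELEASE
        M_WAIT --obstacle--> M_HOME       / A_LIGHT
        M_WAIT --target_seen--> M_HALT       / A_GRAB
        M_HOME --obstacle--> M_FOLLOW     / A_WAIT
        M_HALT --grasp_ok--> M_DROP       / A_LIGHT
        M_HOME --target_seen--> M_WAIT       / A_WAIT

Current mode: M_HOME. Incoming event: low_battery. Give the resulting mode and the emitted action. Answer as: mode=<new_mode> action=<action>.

mode=M_HOME action=A_GRAB

current mode = M_HOME; filter table to that mode:
  (M_HOME, low_battery) → (M_HOME, A_GRAB)  ← event matches
  (M_HOME, grasp_fail) → (M_NAV, A_GRAB)
  (M_HOME, grasp_ok) → (M_NAV, A_GRAB)
  (M_HOME, obstacle) → (M_FOLLOW, A_WAIT)
  (M_HOME, target_seen) → (M_WAIT, A_WAIT)
event = low_battery selects (M_HOME, A_GRAB)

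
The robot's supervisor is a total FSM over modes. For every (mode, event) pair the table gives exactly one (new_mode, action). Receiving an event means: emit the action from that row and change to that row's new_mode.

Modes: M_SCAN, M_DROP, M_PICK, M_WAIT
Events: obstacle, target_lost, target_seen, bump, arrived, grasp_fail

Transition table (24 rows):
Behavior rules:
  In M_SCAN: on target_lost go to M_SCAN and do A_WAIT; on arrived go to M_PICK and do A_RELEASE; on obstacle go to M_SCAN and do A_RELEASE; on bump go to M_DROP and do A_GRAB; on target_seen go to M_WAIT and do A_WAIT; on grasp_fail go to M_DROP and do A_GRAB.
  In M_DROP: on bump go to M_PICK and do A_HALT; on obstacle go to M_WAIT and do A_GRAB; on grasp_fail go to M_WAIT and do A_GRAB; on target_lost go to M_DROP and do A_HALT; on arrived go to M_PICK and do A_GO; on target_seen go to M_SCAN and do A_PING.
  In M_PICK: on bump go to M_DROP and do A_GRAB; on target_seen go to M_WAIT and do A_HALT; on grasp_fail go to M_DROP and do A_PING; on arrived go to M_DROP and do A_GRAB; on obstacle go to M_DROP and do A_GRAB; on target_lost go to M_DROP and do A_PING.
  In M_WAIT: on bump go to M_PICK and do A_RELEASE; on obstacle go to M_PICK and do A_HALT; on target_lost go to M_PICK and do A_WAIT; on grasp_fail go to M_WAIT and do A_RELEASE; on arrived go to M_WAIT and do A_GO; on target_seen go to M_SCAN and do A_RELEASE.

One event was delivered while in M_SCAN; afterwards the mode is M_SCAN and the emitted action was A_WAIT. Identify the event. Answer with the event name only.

target_lost

try obstacle: (M_SCAN, obstacle) → (M_SCAN, A_RELEASE)
try target_lost: (M_SCAN, target_lost) → (M_SCAN, A_WAIT)  ← matches
try target_seen: (M_SCAN, target_seen) → (M_WAIT, A_WAIT)
try bump: (M_SCAN, bump) → (M_DROP, A_GRAB)
try arrived: (M_SCAN, arrived) → (M_PICK, A_RELEASE)
try grasp_fail: (M_SCAN, grasp_fail) → (M_DROP, A_GRAB)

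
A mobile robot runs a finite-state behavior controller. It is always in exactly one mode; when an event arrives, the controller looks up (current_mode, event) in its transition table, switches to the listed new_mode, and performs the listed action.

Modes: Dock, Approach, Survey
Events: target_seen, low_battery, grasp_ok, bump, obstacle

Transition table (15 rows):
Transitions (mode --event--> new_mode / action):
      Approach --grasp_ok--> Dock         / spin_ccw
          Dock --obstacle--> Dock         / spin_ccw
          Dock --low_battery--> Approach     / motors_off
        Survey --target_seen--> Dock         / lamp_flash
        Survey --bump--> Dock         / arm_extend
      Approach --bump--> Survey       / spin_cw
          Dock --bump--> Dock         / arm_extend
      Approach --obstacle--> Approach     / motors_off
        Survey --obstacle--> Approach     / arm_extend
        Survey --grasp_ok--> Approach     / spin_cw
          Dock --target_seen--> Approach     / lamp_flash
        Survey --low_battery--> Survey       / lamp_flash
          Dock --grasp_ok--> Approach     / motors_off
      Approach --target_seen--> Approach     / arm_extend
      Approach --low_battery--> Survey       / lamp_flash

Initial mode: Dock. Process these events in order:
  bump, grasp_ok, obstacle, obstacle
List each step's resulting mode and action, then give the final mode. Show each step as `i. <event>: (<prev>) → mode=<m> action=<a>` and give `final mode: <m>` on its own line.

1. bump: (Dock) → mode=Dock action=arm_extend
2. grasp_ok: (Dock) → mode=Approach action=motors_off
3. obstacle: (Approach) → mode=Approach action=motors_off
4. obstacle: (Approach) → mode=Approach action=motors_off

final mode: Approach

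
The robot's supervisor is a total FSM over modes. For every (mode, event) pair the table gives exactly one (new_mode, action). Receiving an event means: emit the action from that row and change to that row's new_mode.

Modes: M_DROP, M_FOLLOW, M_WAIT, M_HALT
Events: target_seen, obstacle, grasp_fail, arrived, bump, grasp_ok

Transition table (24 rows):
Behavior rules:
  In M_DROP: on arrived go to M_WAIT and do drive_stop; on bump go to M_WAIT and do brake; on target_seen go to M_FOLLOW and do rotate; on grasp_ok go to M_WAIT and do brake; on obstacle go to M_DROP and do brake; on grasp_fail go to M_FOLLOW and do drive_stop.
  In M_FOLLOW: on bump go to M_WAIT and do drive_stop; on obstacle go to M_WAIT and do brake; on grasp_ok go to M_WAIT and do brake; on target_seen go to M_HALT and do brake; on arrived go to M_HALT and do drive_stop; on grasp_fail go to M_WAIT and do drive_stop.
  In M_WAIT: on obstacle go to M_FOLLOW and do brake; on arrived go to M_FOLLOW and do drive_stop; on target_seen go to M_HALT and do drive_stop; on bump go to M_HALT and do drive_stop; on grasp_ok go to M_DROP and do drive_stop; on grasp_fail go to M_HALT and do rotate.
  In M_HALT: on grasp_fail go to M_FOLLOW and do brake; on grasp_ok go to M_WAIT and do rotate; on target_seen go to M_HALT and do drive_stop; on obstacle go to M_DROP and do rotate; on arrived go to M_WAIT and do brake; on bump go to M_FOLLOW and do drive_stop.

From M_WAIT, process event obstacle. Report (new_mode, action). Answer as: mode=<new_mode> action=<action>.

current mode = M_WAIT; filter table to that mode:
  (M_WAIT, obstacle) → (M_FOLLOW, brake)  ← event matches
  (M_WAIT, arrived) → (M_FOLLOW, drive_stop)
  (M_WAIT, target_seen) → (M_HALT, drive_stop)
  (M_WAIT, bump) → (M_HALT, drive_stop)
  (M_WAIT, grasp_ok) → (M_DROP, drive_stop)
  (M_WAIT, grasp_fail) → (M_HALT, rotate)
event = obstacle selects (M_FOLLOW, brake)

mode=M_FOLLOW action=brake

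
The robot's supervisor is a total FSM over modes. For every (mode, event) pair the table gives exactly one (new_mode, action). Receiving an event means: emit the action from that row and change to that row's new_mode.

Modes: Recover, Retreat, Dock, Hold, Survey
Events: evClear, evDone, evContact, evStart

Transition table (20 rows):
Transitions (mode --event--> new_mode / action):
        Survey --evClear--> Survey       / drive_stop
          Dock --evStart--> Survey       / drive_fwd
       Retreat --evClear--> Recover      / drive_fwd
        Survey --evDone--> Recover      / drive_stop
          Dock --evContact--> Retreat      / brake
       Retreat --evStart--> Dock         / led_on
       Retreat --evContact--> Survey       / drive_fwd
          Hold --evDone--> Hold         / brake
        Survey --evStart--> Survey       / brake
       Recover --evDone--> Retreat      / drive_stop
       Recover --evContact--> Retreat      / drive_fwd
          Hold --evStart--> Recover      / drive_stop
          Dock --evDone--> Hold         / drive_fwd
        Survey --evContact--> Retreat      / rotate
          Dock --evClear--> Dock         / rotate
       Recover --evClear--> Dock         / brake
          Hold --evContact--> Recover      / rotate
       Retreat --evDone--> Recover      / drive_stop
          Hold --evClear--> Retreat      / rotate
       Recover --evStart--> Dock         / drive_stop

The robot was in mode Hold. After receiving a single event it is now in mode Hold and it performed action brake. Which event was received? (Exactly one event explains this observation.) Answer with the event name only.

evDone

try evClear: (Hold, evClear) → (Retreat, rotate)
try evDone: (Hold, evDone) → (Hold, brake)  ← matches
try evContact: (Hold, evContact) → (Recover, rotate)
try evStart: (Hold, evStart) → (Recover, drive_stop)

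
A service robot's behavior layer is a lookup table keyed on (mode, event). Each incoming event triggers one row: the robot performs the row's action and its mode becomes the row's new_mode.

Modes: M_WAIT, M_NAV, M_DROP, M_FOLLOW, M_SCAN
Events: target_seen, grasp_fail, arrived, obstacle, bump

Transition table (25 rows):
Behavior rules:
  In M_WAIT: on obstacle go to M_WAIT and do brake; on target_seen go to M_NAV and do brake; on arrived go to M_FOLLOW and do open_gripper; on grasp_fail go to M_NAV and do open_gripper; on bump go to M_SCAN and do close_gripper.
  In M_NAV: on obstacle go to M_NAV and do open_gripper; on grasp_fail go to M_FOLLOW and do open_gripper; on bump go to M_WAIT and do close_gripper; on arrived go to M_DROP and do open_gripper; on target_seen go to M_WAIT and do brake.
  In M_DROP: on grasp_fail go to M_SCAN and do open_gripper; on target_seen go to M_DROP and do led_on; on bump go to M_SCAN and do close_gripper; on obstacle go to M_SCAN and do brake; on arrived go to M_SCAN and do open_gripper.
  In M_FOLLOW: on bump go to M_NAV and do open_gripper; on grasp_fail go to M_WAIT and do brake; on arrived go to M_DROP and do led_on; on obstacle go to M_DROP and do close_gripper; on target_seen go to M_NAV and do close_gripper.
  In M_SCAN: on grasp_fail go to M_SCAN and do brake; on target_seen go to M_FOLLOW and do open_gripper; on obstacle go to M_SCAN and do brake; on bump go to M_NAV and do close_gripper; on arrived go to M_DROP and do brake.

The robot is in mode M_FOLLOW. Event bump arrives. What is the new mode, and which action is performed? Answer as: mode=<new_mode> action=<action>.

mode=M_NAV action=open_gripper

current mode = M_FOLLOW; filter table to that mode:
  (M_FOLLOW, bump) → (M_NAV, open_gripper)  ← event matches
  (M_FOLLOW, grasp_fail) → (M_WAIT, brake)
  (M_FOLLOW, arrived) → (M_DROP, led_on)
  (M_FOLLOW, obstacle) → (M_DROP, close_gripper)
  (M_FOLLOW, target_seen) → (M_NAV, close_gripper)
event = bump selects (M_NAV, open_gripper)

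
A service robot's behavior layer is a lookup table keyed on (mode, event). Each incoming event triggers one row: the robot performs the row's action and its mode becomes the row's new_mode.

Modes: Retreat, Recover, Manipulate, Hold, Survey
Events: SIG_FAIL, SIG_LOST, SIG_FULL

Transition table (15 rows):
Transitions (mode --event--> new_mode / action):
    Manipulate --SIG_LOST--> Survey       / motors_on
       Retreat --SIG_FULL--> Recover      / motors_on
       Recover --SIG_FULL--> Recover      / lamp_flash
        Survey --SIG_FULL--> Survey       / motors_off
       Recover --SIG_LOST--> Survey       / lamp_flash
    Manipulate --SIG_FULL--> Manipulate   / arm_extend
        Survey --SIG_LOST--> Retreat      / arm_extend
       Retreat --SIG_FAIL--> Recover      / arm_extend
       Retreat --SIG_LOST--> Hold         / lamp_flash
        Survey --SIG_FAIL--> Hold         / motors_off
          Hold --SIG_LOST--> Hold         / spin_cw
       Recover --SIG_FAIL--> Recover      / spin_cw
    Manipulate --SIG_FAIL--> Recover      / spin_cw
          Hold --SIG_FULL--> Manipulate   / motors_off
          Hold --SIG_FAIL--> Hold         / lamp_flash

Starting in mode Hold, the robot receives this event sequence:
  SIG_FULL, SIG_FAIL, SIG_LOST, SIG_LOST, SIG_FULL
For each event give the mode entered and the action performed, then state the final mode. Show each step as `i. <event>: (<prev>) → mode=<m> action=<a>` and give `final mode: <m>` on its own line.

1. SIG_FULL: (Hold) → mode=Manipulate action=motors_off
2. SIG_FAIL: (Manipulate) → mode=Recover action=spin_cw
3. SIG_LOST: (Recover) → mode=Survey action=lamp_flash
4. SIG_LOST: (Survey) → mode=Retreat action=arm_extend
5. SIG_FULL: (Retreat) → mode=Recover action=motors_on

final mode: Recover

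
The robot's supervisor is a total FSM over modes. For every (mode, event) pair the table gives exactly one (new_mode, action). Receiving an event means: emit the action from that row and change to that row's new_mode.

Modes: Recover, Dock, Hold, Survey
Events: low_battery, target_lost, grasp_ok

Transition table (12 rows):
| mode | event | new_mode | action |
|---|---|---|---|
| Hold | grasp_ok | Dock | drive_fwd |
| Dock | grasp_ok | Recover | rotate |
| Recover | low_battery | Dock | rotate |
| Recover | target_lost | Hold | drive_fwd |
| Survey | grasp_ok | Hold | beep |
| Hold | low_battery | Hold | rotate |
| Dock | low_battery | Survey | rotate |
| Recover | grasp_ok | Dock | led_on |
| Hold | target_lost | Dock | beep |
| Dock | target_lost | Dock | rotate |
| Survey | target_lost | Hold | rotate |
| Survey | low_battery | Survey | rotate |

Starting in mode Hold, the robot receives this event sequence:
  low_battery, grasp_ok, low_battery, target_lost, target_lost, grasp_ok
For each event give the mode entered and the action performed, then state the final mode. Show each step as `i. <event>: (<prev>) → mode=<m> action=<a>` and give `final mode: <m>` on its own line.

final mode: Recover

1. low_battery: (Hold) → mode=Hold action=rotate
2. grasp_ok: (Hold) → mode=Dock action=drive_fwd
3. low_battery: (Dock) → mode=Survey action=rotate
4. target_lost: (Survey) → mode=Hold action=rotate
5. target_lost: (Hold) → mode=Dock action=beep
6. grasp_ok: (Dock) → mode=Recover action=rotate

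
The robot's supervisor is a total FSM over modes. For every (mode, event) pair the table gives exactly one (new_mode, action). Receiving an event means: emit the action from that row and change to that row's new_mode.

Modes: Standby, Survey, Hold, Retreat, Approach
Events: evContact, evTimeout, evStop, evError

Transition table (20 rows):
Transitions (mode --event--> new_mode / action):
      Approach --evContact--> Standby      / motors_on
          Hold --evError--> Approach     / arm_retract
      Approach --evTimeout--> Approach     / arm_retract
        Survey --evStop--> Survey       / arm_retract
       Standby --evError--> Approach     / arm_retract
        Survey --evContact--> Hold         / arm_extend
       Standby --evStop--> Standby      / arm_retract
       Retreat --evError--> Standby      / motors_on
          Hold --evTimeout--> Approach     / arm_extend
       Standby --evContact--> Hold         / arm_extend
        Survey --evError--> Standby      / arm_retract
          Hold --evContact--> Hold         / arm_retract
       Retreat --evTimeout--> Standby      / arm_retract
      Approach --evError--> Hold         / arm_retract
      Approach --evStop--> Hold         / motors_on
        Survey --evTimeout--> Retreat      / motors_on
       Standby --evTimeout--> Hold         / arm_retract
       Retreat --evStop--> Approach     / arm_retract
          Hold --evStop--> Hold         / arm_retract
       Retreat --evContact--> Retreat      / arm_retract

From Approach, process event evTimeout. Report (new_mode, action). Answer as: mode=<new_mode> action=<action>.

mode=Approach action=arm_retract

current mode = Approach; filter table to that mode:
  (Approach, evContact) → (Standby, motors_on)
  (Approach, evTimeout) → (Approach, arm_retract)  ← event matches
  (Approach, evError) → (Hold, arm_retract)
  (Approach, evStop) → (Hold, motors_on)
event = evTimeout selects (Approach, arm_retract)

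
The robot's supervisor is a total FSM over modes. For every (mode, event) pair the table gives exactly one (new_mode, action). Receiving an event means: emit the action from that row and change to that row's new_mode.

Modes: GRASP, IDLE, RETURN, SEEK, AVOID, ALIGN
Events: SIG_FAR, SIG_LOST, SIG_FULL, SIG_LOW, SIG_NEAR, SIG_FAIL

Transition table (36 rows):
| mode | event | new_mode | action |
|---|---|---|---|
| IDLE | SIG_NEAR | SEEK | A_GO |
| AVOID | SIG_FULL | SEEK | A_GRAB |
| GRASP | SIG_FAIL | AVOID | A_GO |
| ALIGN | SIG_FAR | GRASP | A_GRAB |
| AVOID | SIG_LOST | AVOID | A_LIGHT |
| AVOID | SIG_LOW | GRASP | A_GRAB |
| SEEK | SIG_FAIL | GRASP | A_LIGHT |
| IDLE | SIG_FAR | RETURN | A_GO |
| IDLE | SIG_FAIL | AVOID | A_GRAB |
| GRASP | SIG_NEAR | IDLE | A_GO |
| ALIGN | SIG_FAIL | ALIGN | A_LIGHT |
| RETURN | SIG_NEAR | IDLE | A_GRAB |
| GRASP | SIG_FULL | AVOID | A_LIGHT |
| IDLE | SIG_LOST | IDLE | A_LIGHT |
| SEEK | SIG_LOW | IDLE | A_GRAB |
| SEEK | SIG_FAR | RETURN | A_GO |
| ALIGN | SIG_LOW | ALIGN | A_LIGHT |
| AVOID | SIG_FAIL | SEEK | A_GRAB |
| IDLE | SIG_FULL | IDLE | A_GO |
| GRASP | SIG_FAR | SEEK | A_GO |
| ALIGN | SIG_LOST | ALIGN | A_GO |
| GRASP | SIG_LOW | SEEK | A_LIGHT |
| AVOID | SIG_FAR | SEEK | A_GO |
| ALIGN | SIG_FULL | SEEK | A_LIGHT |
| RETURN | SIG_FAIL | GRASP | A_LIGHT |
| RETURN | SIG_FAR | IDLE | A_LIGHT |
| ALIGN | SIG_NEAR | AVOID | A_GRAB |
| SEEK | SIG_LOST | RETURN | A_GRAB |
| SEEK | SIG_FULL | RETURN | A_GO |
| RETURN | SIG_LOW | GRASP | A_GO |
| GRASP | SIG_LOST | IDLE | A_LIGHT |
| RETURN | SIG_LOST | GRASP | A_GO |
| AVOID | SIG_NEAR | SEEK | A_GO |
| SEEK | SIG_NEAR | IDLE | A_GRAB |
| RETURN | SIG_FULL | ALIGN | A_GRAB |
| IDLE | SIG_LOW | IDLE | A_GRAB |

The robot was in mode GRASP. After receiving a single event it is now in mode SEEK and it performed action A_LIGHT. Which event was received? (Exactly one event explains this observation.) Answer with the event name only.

try SIG_FAR: (GRASP, SIG_FAR) → (SEEK, A_GO)
try SIG_LOST: (GRASP, SIG_LOST) → (IDLE, A_LIGHT)
try SIG_FULL: (GRASP, SIG_FULL) → (AVOID, A_LIGHT)
try SIG_LOW: (GRASP, SIG_LOW) → (SEEK, A_LIGHT)  ← matches
try SIG_NEAR: (GRASP, SIG_NEAR) → (IDLE, A_GO)
try SIG_FAIL: (GRASP, SIG_FAIL) → (AVOID, A_GO)

SIG_LOW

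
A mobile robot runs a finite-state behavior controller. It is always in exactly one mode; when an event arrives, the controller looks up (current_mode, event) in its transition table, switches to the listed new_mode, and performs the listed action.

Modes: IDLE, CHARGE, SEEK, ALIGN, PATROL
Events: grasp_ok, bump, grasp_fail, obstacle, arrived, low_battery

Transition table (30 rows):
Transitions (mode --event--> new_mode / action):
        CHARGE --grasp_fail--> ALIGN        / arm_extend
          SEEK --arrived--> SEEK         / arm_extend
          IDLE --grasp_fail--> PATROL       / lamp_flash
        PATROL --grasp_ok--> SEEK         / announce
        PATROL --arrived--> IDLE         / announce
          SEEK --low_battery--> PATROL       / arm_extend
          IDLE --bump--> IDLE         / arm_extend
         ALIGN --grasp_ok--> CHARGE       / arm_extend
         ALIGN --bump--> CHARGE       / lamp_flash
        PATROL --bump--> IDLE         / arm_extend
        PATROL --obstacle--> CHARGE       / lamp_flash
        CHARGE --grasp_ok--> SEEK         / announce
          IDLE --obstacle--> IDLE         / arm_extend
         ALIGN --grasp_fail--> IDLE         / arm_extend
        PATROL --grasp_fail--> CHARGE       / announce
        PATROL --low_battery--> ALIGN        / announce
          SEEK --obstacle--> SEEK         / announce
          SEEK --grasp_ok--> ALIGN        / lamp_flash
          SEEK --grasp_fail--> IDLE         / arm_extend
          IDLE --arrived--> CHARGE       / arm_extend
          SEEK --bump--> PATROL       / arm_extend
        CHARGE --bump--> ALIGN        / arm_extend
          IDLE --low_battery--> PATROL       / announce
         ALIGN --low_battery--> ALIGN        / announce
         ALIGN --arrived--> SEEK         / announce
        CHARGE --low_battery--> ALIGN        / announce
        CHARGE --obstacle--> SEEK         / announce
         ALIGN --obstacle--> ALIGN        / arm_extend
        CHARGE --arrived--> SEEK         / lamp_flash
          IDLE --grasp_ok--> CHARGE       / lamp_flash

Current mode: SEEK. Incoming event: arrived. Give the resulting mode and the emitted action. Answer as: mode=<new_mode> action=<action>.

mode=SEEK action=arm_extend

current mode = SEEK; filter table to that mode:
  (SEEK, arrived) → (SEEK, arm_extend)  ← event matches
  (SEEK, low_battery) → (PATROL, arm_extend)
  (SEEK, obstacle) → (SEEK, announce)
  (SEEK, grasp_ok) → (ALIGN, lamp_flash)
  (SEEK, grasp_fail) → (IDLE, arm_extend)
  (SEEK, bump) → (PATROL, arm_extend)
event = arrived selects (SEEK, arm_extend)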